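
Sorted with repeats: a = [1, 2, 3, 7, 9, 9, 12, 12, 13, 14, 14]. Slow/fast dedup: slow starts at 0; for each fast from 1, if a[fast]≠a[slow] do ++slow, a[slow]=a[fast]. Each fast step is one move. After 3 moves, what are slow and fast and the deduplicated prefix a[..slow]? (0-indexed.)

slow=3, fast=4, prefix=[1, 2, 3, 7]

(s=0,f=1) a[fast]=2≠a[slow]=1 write a[1]=2 → slow++,fast++
(s=1,f=2) a[fast]=3≠a[slow]=2 write a[2]=3 → slow++,fast++
(s=2,f=3) a[fast]=7≠a[slow]=3 write a[3]=7 → slow++,fast++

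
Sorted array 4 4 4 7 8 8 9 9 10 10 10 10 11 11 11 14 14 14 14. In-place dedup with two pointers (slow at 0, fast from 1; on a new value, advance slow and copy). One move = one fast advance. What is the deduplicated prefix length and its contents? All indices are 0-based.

slow=0 fast=1: a[fast]=4=a[slow] dup, fast++
slow=0 fast=2: a[fast]=4=a[slow] dup, fast++
slow=0 fast=3: a[fast]=7≠a[slow]=4 write a[1]=7, slow++,fast++
slow=1 fast=4: a[fast]=8≠a[slow]=7 write a[2]=8, slow++,fast++
slow=2 fast=5: a[fast]=8=a[slow] dup, fast++
slow=2 fast=6: a[fast]=9≠a[slow]=8 write a[3]=9, slow++,fast++
slow=3 fast=7: a[fast]=9=a[slow] dup, fast++
slow=3 fast=8: a[fast]=10≠a[slow]=9 write a[4]=10, slow++,fast++
slow=4 fast=9: a[fast]=10=a[slow] dup, fast++
slow=4 fast=10: a[fast]=10=a[slow] dup, fast++
slow=4 fast=11: a[fast]=10=a[slow] dup, fast++
slow=4 fast=12: a[fast]=11≠a[slow]=10 write a[5]=11, slow++,fast++
slow=5 fast=13: a[fast]=11=a[slow] dup, fast++
slow=5 fast=14: a[fast]=11=a[slow] dup, fast++
slow=5 fast=15: a[fast]=14≠a[slow]=11 write a[6]=14, slow++,fast++
slow=6 fast=16: a[fast]=14=a[slow] dup, fast++
slow=6 fast=17: a[fast]=14=a[slow] dup, fast++
slow=6 fast=18: a[fast]=14=a[slow] dup, fast++

length 7; prefix = [4, 7, 8, 9, 10, 11, 14]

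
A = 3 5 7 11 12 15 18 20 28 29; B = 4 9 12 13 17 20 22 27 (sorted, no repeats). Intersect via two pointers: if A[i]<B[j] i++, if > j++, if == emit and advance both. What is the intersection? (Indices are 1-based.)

intersection = [12, 20]

[i=1,j=1] 3<4 → i++
[i=2,j=1] 5>4 → j++
[i=2,j=2] 5<9 → i++
[i=3,j=2] 7<9 → i++
[i=4,j=2] 11>9 → j++
[i=4,j=3] 11<12 → i++
[i=5,j=3] 12==12 emit → i++,j++
[i=6,j=4] 15>13 → j++
[i=6,j=5] 15<17 → i++
[i=7,j=5] 18>17 → j++
[i=7,j=6] 18<20 → i++
[i=8,j=6] 20==20 emit → i++,j++
[i=9,j=7] 28>22 → j++
[i=9,j=8] 28>27 → j++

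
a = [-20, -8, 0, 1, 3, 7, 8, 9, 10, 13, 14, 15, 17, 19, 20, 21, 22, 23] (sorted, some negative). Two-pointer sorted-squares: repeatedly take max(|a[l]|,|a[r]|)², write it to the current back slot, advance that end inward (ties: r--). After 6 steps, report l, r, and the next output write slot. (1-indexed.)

l=2, r=13, next write slot=12

l=1 r=18: |-20|<=|23| out[18]=529, r--
l=1 r=17: |-20|<=|22| out[17]=484, r--
l=1 r=16: |-20|<=|21| out[16]=441, r--
l=1 r=15: |-20|<=|20| out[15]=400, r--
l=1 r=14: |-20|>|19| out[14]=400, l++
l=2 r=14: |-8|<=|19| out[13]=361, r--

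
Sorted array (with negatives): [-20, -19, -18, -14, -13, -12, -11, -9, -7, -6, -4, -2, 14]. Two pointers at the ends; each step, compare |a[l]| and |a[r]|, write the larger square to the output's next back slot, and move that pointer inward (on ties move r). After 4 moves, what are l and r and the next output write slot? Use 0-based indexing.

l=3, r=11, next write slot=8

[0,12] |-20|>|14| out[12]=400 → l++
[1,12] |-19|>|14| out[11]=361 → l++
[2,12] |-18|>|14| out[10]=324 → l++
[3,12] |-14|<=|14| out[9]=196 → r--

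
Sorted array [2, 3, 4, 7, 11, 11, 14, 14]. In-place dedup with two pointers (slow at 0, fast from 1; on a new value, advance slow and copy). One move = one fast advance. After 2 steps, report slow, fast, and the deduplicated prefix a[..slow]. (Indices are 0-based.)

(s=0,f=1) a[fast]=3≠a[slow]=2 write a[1]=3 → slow++,fast++
(s=1,f=2) a[fast]=4≠a[slow]=3 write a[2]=4 → slow++,fast++

slow=2, fast=3, prefix=[2, 3, 4]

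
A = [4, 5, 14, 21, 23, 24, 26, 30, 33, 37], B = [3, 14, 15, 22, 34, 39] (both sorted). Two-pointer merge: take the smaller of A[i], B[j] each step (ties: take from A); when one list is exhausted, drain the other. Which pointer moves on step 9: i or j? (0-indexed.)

i

i=0 j=0: A[i]=4>B[j]=3 take 3, j++
i=0 j=1: A[i]=4<=B[j]=14 take 4, i++
i=1 j=1: A[i]=5<=B[j]=14 take 5, i++
i=2 j=1: A[i]=14<=B[j]=14 take 14, i++
i=3 j=1: A[i]=21>B[j]=14 take 14, j++
i=3 j=2: A[i]=21>B[j]=15 take 15, j++
i=3 j=3: A[i]=21<=B[j]=22 take 21, i++
i=4 j=3: A[i]=23>B[j]=22 take 22, j++
i=4 j=4: A[i]=23<=B[j]=34 take 23, i++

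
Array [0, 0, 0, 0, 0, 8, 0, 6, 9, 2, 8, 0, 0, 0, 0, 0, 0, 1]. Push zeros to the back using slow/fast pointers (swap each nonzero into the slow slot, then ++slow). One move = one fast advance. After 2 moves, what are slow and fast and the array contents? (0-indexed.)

slow=0, fast=2, a=[0, 0, 0, 0, 0, 8, 0, 6, 9, 2, 8, 0, 0, 0, 0, 0, 0, 1]

(s=0,f=0) a[fast]=0 → fast++
(s=0,f=1) a[fast]=0 → fast++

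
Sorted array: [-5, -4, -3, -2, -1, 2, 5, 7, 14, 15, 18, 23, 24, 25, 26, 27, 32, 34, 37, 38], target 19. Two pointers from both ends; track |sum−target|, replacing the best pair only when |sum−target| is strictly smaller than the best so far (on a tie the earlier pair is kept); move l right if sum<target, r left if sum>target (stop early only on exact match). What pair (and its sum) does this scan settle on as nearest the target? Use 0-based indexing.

l=0 r=19: -5+38=33 d=14 *, r--
l=0 r=18: -5+37=32 d=13 *, r--
l=0 r=17: -5+34=29 d=10 *, r--
l=0 r=16: -5+32=27 d=8 *, r--
l=0 r=15: -5+27=22 d=3 *, r--
l=0 r=14: -5+26=21 d=2 *, r--
l=0 r=13: -5+25=20 d=1 *, r--
l=0 r=12: -5+24=19 d=0 *, stop

pair (-5, 24) with sum 19 (|Δ|=0)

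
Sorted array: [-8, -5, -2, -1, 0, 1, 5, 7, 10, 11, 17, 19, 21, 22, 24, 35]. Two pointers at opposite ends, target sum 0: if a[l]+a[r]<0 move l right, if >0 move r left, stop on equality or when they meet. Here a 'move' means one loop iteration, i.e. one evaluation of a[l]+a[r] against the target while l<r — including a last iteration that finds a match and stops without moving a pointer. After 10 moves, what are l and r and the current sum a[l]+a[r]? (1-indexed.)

l=2, r=7, sum=0

[1,16] -8+35=27 >0 → r--
[1,15] -8+24=16 >0 → r--
[1,14] -8+22=14 >0 → r--
[1,13] -8+21=13 >0 → r--
[1,12] -8+19=11 >0 → r--
[1,11] -8+17=9 >0 → r--
[1,10] -8+11=3 >0 → r--
[1,9] -8+10=2 >0 → r--
[1,8] -8+7=-1 <0 → l++
[2,8] -5+7=2 >0 → r--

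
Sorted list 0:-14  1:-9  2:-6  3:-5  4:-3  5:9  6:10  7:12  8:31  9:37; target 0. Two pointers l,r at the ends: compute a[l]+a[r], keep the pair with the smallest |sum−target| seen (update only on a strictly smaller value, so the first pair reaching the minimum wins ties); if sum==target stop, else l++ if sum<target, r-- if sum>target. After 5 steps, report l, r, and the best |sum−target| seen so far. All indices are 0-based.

l=1, r=5, best |Δ|=1

[0,9] -14+37=23 d=23 * → r--
[0,8] -14+31=17 d=17 * → r--
[0,7] -14+12=-2 d=2 * → l++
[1,7] -9+12=3 d=3 → r--
[1,6] -9+10=1 d=1 * → r--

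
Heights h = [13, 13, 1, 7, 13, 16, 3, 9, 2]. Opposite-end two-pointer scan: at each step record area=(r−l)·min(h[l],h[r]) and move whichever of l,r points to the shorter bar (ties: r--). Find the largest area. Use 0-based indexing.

[0,8] min(13,2)*8=16 best=16 * → r--
[0,7] min(13,9)*7=63 best=63 * → r--
[0,6] min(13,3)*6=18 best=63 → r--
[0,5] min(13,16)*5=65 best=65 * → l++
[1,5] min(13,16)*4=52 best=65 → l++
[2,5] min(1,16)*3=3 best=65 → l++
[3,5] min(7,16)*2=14 best=65 → l++
[4,5] min(13,16)*1=13 best=65 → l++

max area = 65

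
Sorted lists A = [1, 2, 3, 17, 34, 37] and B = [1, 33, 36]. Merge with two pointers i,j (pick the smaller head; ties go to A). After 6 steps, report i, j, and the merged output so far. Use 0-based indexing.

[i=0,j=0] A[i]=1<=B[j]=1 take 1 → i++
[i=1,j=0] A[i]=2>B[j]=1 take 1 → j++
[i=1,j=1] A[i]=2<=B[j]=33 take 2 → i++
[i=2,j=1] A[i]=3<=B[j]=33 take 3 → i++
[i=3,j=1] A[i]=17<=B[j]=33 take 17 → i++
[i=4,j=1] A[i]=34>B[j]=33 take 33 → j++

i=4, j=2, merged so far=[1, 1, 2, 3, 17, 33]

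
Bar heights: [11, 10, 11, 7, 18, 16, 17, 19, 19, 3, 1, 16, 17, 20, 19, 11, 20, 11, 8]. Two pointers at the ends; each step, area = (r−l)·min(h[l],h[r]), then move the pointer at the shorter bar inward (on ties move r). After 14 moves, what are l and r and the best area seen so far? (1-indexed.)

[1,19] min(11,8)*18=144 best=144 * → r--
[1,18] min(11,11)*17=187 best=187 * → r--
[1,17] min(11,20)*16=176 best=187 → l++
[2,17] min(10,20)*15=150 best=187 → l++
[3,17] min(11,20)*14=154 best=187 → l++
[4,17] min(7,20)*13=91 best=187 → l++
[5,17] min(18,20)*12=216 best=216 * → l++
[6,17] min(16,20)*11=176 best=216 → l++
[7,17] min(17,20)*10=170 best=216 → l++
[8,17] min(19,20)*9=171 best=216 → l++
[9,17] min(19,20)*8=152 best=216 → l++
[10,17] min(3,20)*7=21 best=216 → l++
[11,17] min(1,20)*6=6 best=216 → l++
[12,17] min(16,20)*5=80 best=216 → l++

l=13, r=17, best area=216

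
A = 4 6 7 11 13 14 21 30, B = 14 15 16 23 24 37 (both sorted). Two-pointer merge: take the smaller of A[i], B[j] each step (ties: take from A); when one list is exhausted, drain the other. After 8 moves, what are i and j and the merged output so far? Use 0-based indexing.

i=6, j=2, merged so far=[4, 6, 7, 11, 13, 14, 14, 15]

i=0 j=0: A[i]=4<=B[j]=14 take 4, i++
i=1 j=0: A[i]=6<=B[j]=14 take 6, i++
i=2 j=0: A[i]=7<=B[j]=14 take 7, i++
i=3 j=0: A[i]=11<=B[j]=14 take 11, i++
i=4 j=0: A[i]=13<=B[j]=14 take 13, i++
i=5 j=0: A[i]=14<=B[j]=14 take 14, i++
i=6 j=0: A[i]=21>B[j]=14 take 14, j++
i=6 j=1: A[i]=21>B[j]=15 take 15, j++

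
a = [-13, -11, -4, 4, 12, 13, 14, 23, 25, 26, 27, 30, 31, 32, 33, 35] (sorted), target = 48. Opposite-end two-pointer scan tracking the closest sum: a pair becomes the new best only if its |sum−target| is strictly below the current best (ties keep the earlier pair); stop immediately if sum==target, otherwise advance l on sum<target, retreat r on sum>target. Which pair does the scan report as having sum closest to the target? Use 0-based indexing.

pair (13, 35) with sum 48 (|Δ|=0)

l=0 r=15: -13+35=22 d=26 *, l++
l=1 r=15: -11+35=24 d=24 *, l++
l=2 r=15: -4+35=31 d=17 *, l++
l=3 r=15: 4+35=39 d=9 *, l++
l=4 r=15: 12+35=47 d=1 *, l++
l=5 r=15: 13+35=48 d=0 *, stop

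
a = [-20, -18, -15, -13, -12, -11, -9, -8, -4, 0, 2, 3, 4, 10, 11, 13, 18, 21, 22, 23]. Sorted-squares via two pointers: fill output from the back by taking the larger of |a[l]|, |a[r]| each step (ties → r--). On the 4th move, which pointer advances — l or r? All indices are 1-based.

[1,20] |-20|<=|23| out[20]=529 → r--
[1,19] |-20|<=|22| out[19]=484 → r--
[1,18] |-20|<=|21| out[18]=441 → r--
[1,17] |-20|>|18| out[17]=400 → l++

l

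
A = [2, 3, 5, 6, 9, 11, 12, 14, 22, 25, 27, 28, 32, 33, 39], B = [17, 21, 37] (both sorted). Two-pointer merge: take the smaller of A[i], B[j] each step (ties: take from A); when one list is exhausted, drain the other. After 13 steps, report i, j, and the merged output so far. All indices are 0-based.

[i=0,j=0] A[i]=2<=B[j]=17 take 2 → i++
[i=1,j=0] A[i]=3<=B[j]=17 take 3 → i++
[i=2,j=0] A[i]=5<=B[j]=17 take 5 → i++
[i=3,j=0] A[i]=6<=B[j]=17 take 6 → i++
[i=4,j=0] A[i]=9<=B[j]=17 take 9 → i++
[i=5,j=0] A[i]=11<=B[j]=17 take 11 → i++
[i=6,j=0] A[i]=12<=B[j]=17 take 12 → i++
[i=7,j=0] A[i]=14<=B[j]=17 take 14 → i++
[i=8,j=0] A[i]=22>B[j]=17 take 17 → j++
[i=8,j=1] A[i]=22>B[j]=21 take 21 → j++
[i=8,j=2] A[i]=22<=B[j]=37 take 22 → i++
[i=9,j=2] A[i]=25<=B[j]=37 take 25 → i++
[i=10,j=2] A[i]=27<=B[j]=37 take 27 → i++

i=11, j=2, merged so far=[2, 3, 5, 6, 9, 11, 12, 14, 17, 21, 22, 25, 27]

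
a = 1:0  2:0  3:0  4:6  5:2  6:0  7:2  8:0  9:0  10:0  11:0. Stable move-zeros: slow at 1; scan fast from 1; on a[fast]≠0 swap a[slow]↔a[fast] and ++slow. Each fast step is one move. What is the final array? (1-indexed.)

[6, 2, 2, 0, 0, 0, 0, 0, 0, 0, 0]

(s=1,f=1) a[fast]=0 → fast++
(s=1,f=2) a[fast]=0 → fast++
(s=1,f=3) a[fast]=0 → fast++
(s=1,f=4) a[fast]=6≠0 swap→a[1]=6 → slow++,fast++
(s=2,f=5) a[fast]=2≠0 swap→a[2]=2 → slow++,fast++
(s=3,f=6) a[fast]=0 → fast++
(s=3,f=7) a[fast]=2≠0 swap→a[3]=2 → slow++,fast++
(s=4,f=8) a[fast]=0 → fast++
(s=4,f=9) a[fast]=0 → fast++
(s=4,f=10) a[fast]=0 → fast++
(s=4,f=11) a[fast]=0 → fast++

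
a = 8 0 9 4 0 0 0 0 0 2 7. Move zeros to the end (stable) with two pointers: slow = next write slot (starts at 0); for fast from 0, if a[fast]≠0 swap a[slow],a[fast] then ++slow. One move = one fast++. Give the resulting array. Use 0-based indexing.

(s=0,f=0) a[fast]=8≠0 swap→a[0]=8 → slow++,fast++
(s=1,f=1) a[fast]=0 → fast++
(s=1,f=2) a[fast]=9≠0 swap→a[1]=9 → slow++,fast++
(s=2,f=3) a[fast]=4≠0 swap→a[2]=4 → slow++,fast++
(s=3,f=4) a[fast]=0 → fast++
(s=3,f=5) a[fast]=0 → fast++
(s=3,f=6) a[fast]=0 → fast++
(s=3,f=7) a[fast]=0 → fast++
(s=3,f=8) a[fast]=0 → fast++
(s=3,f=9) a[fast]=2≠0 swap→a[3]=2 → slow++,fast++
(s=4,f=10) a[fast]=7≠0 swap→a[4]=7 → slow++,fast++

[8, 9, 4, 2, 7, 0, 0, 0, 0, 0, 0]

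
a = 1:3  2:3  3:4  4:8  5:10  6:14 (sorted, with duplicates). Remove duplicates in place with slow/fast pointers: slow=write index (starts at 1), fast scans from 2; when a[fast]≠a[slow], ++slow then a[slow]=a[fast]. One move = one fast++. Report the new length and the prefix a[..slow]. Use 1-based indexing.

(s=1,f=2) a[fast]=3=a[slow] dup → fast++
(s=1,f=3) a[fast]=4≠a[slow]=3 write a[2]=4 → slow++,fast++
(s=2,f=4) a[fast]=8≠a[slow]=4 write a[3]=8 → slow++,fast++
(s=3,f=5) a[fast]=10≠a[slow]=8 write a[4]=10 → slow++,fast++
(s=4,f=6) a[fast]=14≠a[slow]=10 write a[5]=14 → slow++,fast++

length 5; prefix = [3, 4, 8, 10, 14]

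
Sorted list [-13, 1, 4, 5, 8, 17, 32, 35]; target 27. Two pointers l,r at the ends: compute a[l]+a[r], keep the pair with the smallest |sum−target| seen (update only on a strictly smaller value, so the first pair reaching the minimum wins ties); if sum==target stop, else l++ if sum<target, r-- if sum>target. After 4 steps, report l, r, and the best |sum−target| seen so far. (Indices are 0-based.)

l=2, r=5, best |Δ|=5

[0,7] -13+35=22 d=5 * → l++
[1,7] 1+35=36 d=9 → r--
[1,6] 1+32=33 d=6 → r--
[1,5] 1+17=18 d=9 → l++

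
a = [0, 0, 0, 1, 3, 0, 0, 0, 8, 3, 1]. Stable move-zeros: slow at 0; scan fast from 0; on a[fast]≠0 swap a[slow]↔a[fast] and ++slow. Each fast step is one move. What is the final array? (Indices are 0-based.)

[1, 3, 8, 3, 1, 0, 0, 0, 0, 0, 0]

(s=0,f=0) a[fast]=0 → fast++
(s=0,f=1) a[fast]=0 → fast++
(s=0,f=2) a[fast]=0 → fast++
(s=0,f=3) a[fast]=1≠0 swap→a[0]=1 → slow++,fast++
(s=1,f=4) a[fast]=3≠0 swap→a[1]=3 → slow++,fast++
(s=2,f=5) a[fast]=0 → fast++
(s=2,f=6) a[fast]=0 → fast++
(s=2,f=7) a[fast]=0 → fast++
(s=2,f=8) a[fast]=8≠0 swap→a[2]=8 → slow++,fast++
(s=3,f=9) a[fast]=3≠0 swap→a[3]=3 → slow++,fast++
(s=4,f=10) a[fast]=1≠0 swap→a[4]=1 → slow++,fast++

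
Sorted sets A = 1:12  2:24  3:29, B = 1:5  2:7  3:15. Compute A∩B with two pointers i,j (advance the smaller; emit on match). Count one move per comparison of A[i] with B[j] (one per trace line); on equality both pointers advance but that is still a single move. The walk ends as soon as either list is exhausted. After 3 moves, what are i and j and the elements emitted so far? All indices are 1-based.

i=1 j=1: 12>5, j++
i=1 j=2: 12>7, j++
i=1 j=3: 12<15, i++

i=2, j=3, emitted=[]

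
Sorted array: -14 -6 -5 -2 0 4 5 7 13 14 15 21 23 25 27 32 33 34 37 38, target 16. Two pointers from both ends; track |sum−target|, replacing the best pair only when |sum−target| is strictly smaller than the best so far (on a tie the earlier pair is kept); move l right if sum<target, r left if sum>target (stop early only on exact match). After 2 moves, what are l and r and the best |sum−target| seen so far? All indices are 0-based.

[0,19] -14+38=24 d=8 * → r--
[0,18] -14+37=23 d=7 * → r--

l=0, r=17, best |Δ|=7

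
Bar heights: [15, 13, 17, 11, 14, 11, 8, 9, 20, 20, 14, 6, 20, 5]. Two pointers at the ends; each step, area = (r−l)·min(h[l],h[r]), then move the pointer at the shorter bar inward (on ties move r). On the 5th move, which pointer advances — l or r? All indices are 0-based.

[0,13] min(15,5)*13=65 best=65 * → r--
[0,12] min(15,20)*12=180 best=180 * → l++
[1,12] min(13,20)*11=143 best=180 → l++
[2,12] min(17,20)*10=170 best=180 → l++
[3,12] min(11,20)*9=99 best=180 → l++

l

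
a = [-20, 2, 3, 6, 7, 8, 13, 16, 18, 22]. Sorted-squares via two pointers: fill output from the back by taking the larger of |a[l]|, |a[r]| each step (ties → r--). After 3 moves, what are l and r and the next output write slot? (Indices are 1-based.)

l=2, r=8, next write slot=7

l=1 r=10: |-20|<=|22| out[10]=484, r--
l=1 r=9: |-20|>|18| out[9]=400, l++
l=2 r=9: |2|<=|18| out[8]=324, r--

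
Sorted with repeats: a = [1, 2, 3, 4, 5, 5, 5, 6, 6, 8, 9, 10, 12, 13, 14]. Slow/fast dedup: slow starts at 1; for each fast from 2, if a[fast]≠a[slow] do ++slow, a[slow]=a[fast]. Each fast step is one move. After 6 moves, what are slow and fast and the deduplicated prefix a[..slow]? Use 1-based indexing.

slow=5, fast=8, prefix=[1, 2, 3, 4, 5]

(s=1,f=2) a[fast]=2≠a[slow]=1 write a[2]=2 → slow++,fast++
(s=2,f=3) a[fast]=3≠a[slow]=2 write a[3]=3 → slow++,fast++
(s=3,f=4) a[fast]=4≠a[slow]=3 write a[4]=4 → slow++,fast++
(s=4,f=5) a[fast]=5≠a[slow]=4 write a[5]=5 → slow++,fast++
(s=5,f=6) a[fast]=5=a[slow] dup → fast++
(s=5,f=7) a[fast]=5=a[slow] dup → fast++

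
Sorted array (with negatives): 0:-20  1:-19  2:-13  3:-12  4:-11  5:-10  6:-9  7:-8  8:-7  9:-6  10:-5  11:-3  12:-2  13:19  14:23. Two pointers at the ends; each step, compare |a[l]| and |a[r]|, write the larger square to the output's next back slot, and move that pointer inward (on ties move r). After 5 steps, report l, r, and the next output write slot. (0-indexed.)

l=3, r=12, next write slot=9

[0,14] |-20|<=|23| out[14]=529 → r--
[0,13] |-20|>|19| out[13]=400 → l++
[1,13] |-19|<=|19| out[12]=361 → r--
[1,12] |-19|>|-2| out[11]=361 → l++
[2,12] |-13|>|-2| out[10]=169 → l++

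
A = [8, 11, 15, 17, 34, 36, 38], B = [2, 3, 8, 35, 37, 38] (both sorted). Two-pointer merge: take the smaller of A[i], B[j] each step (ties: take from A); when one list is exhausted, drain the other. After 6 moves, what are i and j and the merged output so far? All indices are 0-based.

[i=0,j=0] A[i]=8>B[j]=2 take 2 → j++
[i=0,j=1] A[i]=8>B[j]=3 take 3 → j++
[i=0,j=2] A[i]=8<=B[j]=8 take 8 → i++
[i=1,j=2] A[i]=11>B[j]=8 take 8 → j++
[i=1,j=3] A[i]=11<=B[j]=35 take 11 → i++
[i=2,j=3] A[i]=15<=B[j]=35 take 15 → i++

i=3, j=3, merged so far=[2, 3, 8, 8, 11, 15]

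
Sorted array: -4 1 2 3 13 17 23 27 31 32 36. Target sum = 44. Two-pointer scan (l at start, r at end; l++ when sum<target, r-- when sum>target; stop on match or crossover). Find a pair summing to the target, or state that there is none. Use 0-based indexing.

(13, 31)

[0,10] -4+36=32 <44 → l++
[1,10] 1+36=37 <44 → l++
[2,10] 2+36=38 <44 → l++
[3,10] 3+36=39 <44 → l++
[4,10] 13+36=49 >44 → r--
[4,9] 13+32=45 >44 → r--
[4,8] 13+31=44 → found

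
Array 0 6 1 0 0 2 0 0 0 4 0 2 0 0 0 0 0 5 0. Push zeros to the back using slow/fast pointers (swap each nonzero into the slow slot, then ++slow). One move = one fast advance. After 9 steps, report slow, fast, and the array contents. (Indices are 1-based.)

slow=4, fast=10, a=[6, 1, 2, 0, 0, 0, 0, 0, 0, 4, 0, 2, 0, 0, 0, 0, 0, 5, 0]

(s=1,f=1) a[fast]=0 → fast++
(s=1,f=2) a[fast]=6≠0 swap→a[1]=6 → slow++,fast++
(s=2,f=3) a[fast]=1≠0 swap→a[2]=1 → slow++,fast++
(s=3,f=4) a[fast]=0 → fast++
(s=3,f=5) a[fast]=0 → fast++
(s=3,f=6) a[fast]=2≠0 swap→a[3]=2 → slow++,fast++
(s=4,f=7) a[fast]=0 → fast++
(s=4,f=8) a[fast]=0 → fast++
(s=4,f=9) a[fast]=0 → fast++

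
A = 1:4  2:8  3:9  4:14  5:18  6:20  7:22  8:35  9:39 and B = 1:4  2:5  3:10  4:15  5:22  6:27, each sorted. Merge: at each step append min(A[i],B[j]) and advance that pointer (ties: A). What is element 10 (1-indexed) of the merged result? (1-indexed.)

merged[10] = 20

i=1 j=1: A[i]=4<=B[j]=4 take 4, i++
i=2 j=1: A[i]=8>B[j]=4 take 4, j++
i=2 j=2: A[i]=8>B[j]=5 take 5, j++
i=2 j=3: A[i]=8<=B[j]=10 take 8, i++
i=3 j=3: A[i]=9<=B[j]=10 take 9, i++
i=4 j=3: A[i]=14>B[j]=10 take 10, j++
i=4 j=4: A[i]=14<=B[j]=15 take 14, i++
i=5 j=4: A[i]=18>B[j]=15 take 15, j++
i=5 j=5: A[i]=18<=B[j]=22 take 18, i++
i=6 j=5: A[i]=20<=B[j]=22 take 20, i++
i=7 j=5: A[i]=22<=B[j]=22 take 22, i++
i=8 j=5: A[i]=35>B[j]=22 take 22, j++
i=8 j=6: A[i]=35>B[j]=27 take 27, j++
i=8 j=7: B done, take A[i]=35, i++
i=9 j=7: B done, take A[i]=39, i++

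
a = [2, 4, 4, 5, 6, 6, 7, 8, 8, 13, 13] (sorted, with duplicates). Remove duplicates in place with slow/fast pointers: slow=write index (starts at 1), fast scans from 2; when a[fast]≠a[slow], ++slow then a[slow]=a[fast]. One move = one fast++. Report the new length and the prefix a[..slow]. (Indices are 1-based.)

slow=1 fast=2: a[fast]=4≠a[slow]=2 write a[2]=4, slow++,fast++
slow=2 fast=3: a[fast]=4=a[slow] dup, fast++
slow=2 fast=4: a[fast]=5≠a[slow]=4 write a[3]=5, slow++,fast++
slow=3 fast=5: a[fast]=6≠a[slow]=5 write a[4]=6, slow++,fast++
slow=4 fast=6: a[fast]=6=a[slow] dup, fast++
slow=4 fast=7: a[fast]=7≠a[slow]=6 write a[5]=7, slow++,fast++
slow=5 fast=8: a[fast]=8≠a[slow]=7 write a[6]=8, slow++,fast++
slow=6 fast=9: a[fast]=8=a[slow] dup, fast++
slow=6 fast=10: a[fast]=13≠a[slow]=8 write a[7]=13, slow++,fast++
slow=7 fast=11: a[fast]=13=a[slow] dup, fast++

length 7; prefix = [2, 4, 5, 6, 7, 8, 13]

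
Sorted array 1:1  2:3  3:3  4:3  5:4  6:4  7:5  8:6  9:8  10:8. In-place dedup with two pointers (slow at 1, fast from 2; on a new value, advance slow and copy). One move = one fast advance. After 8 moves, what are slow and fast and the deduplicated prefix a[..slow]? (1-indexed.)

slow=1 fast=2: a[fast]=3≠a[slow]=1 write a[2]=3, slow++,fast++
slow=2 fast=3: a[fast]=3=a[slow] dup, fast++
slow=2 fast=4: a[fast]=3=a[slow] dup, fast++
slow=2 fast=5: a[fast]=4≠a[slow]=3 write a[3]=4, slow++,fast++
slow=3 fast=6: a[fast]=4=a[slow] dup, fast++
slow=3 fast=7: a[fast]=5≠a[slow]=4 write a[4]=5, slow++,fast++
slow=4 fast=8: a[fast]=6≠a[slow]=5 write a[5]=6, slow++,fast++
slow=5 fast=9: a[fast]=8≠a[slow]=6 write a[6]=8, slow++,fast++

slow=6, fast=10, prefix=[1, 3, 4, 5, 6, 8]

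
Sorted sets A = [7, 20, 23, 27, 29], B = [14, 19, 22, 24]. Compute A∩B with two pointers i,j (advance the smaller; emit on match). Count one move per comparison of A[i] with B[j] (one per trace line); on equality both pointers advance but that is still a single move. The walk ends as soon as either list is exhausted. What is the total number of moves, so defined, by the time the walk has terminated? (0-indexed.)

7 moves

[i=0,j=0] 7<14 → i++
[i=1,j=0] 20>14 → j++
[i=1,j=1] 20>19 → j++
[i=1,j=2] 20<22 → i++
[i=2,j=2] 23>22 → j++
[i=2,j=3] 23<24 → i++
[i=3,j=3] 27>24 → j++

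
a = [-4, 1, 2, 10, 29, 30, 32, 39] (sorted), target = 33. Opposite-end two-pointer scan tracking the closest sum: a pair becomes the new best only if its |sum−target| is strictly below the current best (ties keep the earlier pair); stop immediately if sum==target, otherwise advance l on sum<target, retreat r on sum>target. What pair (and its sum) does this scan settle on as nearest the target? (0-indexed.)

[0,7] -4+39=35 d=2 * → r--
[0,6] -4+32=28 d=5 → l++
[1,6] 1+32=33 d=0 * → stop

pair (1, 32) with sum 33 (|Δ|=0)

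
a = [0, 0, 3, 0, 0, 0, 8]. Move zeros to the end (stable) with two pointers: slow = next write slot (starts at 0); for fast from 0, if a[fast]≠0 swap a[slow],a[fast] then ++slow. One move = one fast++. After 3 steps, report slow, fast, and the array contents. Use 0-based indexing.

slow=1, fast=3, a=[3, 0, 0, 0, 0, 0, 8]

(s=0,f=0) a[fast]=0 → fast++
(s=0,f=1) a[fast]=0 → fast++
(s=0,f=2) a[fast]=3≠0 swap→a[0]=3 → slow++,fast++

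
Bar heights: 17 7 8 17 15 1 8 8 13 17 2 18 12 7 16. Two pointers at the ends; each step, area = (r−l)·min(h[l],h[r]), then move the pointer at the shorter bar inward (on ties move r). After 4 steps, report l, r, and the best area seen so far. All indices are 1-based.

[1,15] min(17,16)*14=224 best=224 * → r--
[1,14] min(17,7)*13=91 best=224 → r--
[1,13] min(17,12)*12=144 best=224 → r--
[1,12] min(17,18)*11=187 best=224 → l++

l=2, r=12, best area=224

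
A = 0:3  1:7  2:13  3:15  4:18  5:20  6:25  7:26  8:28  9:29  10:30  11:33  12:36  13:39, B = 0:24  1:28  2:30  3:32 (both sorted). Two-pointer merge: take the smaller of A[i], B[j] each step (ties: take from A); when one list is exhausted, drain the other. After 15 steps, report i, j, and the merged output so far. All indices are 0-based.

i=0 j=0: A[i]=3<=B[j]=24 take 3, i++
i=1 j=0: A[i]=7<=B[j]=24 take 7, i++
i=2 j=0: A[i]=13<=B[j]=24 take 13, i++
i=3 j=0: A[i]=15<=B[j]=24 take 15, i++
i=4 j=0: A[i]=18<=B[j]=24 take 18, i++
i=5 j=0: A[i]=20<=B[j]=24 take 20, i++
i=6 j=0: A[i]=25>B[j]=24 take 24, j++
i=6 j=1: A[i]=25<=B[j]=28 take 25, i++
i=7 j=1: A[i]=26<=B[j]=28 take 26, i++
i=8 j=1: A[i]=28<=B[j]=28 take 28, i++
i=9 j=1: A[i]=29>B[j]=28 take 28, j++
i=9 j=2: A[i]=29<=B[j]=30 take 29, i++
i=10 j=2: A[i]=30<=B[j]=30 take 30, i++
i=11 j=2: A[i]=33>B[j]=30 take 30, j++
i=11 j=3: A[i]=33>B[j]=32 take 32, j++

i=11, j=4, merged so far=[3, 7, 13, 15, 18, 20, 24, 25, 26, 28, 28, 29, 30, 30, 32]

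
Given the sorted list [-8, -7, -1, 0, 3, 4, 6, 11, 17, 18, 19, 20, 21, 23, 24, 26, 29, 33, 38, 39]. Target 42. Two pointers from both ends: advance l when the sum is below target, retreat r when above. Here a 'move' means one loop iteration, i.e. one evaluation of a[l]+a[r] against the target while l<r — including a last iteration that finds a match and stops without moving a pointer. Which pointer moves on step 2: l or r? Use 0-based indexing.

l

l=0 r=19: -8+39=31 <42, l++
l=1 r=19: -7+39=32 <42, l++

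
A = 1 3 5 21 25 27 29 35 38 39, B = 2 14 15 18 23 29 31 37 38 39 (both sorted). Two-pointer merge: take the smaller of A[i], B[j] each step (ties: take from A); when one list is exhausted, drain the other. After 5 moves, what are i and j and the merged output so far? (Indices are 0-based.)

i=0 j=0: A[i]=1<=B[j]=2 take 1, i++
i=1 j=0: A[i]=3>B[j]=2 take 2, j++
i=1 j=1: A[i]=3<=B[j]=14 take 3, i++
i=2 j=1: A[i]=5<=B[j]=14 take 5, i++
i=3 j=1: A[i]=21>B[j]=14 take 14, j++

i=3, j=2, merged so far=[1, 2, 3, 5, 14]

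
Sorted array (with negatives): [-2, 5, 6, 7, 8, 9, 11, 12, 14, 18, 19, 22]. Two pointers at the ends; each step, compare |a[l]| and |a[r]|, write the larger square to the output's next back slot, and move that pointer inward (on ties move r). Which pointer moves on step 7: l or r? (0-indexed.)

r

[0,11] |-2|<=|22| out[11]=484 → r--
[0,10] |-2|<=|19| out[10]=361 → r--
[0,9] |-2|<=|18| out[9]=324 → r--
[0,8] |-2|<=|14| out[8]=196 → r--
[0,7] |-2|<=|12| out[7]=144 → r--
[0,6] |-2|<=|11| out[6]=121 → r--
[0,5] |-2|<=|9| out[5]=81 → r--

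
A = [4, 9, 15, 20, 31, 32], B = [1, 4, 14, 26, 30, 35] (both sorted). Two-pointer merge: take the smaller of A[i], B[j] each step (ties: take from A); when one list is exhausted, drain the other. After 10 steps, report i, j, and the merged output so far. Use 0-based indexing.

i=0 j=0: A[i]=4>B[j]=1 take 1, j++
i=0 j=1: A[i]=4<=B[j]=4 take 4, i++
i=1 j=1: A[i]=9>B[j]=4 take 4, j++
i=1 j=2: A[i]=9<=B[j]=14 take 9, i++
i=2 j=2: A[i]=15>B[j]=14 take 14, j++
i=2 j=3: A[i]=15<=B[j]=26 take 15, i++
i=3 j=3: A[i]=20<=B[j]=26 take 20, i++
i=4 j=3: A[i]=31>B[j]=26 take 26, j++
i=4 j=4: A[i]=31>B[j]=30 take 30, j++
i=4 j=5: A[i]=31<=B[j]=35 take 31, i++

i=5, j=5, merged so far=[1, 4, 4, 9, 14, 15, 20, 26, 30, 31]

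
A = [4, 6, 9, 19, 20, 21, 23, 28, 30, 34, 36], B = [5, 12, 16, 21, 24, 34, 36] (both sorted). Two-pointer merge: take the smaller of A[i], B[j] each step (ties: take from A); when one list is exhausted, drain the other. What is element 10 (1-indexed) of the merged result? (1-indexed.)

merged[10] = 21

i=1 j=1: A[i]=4<=B[j]=5 take 4, i++
i=2 j=1: A[i]=6>B[j]=5 take 5, j++
i=2 j=2: A[i]=6<=B[j]=12 take 6, i++
i=3 j=2: A[i]=9<=B[j]=12 take 9, i++
i=4 j=2: A[i]=19>B[j]=12 take 12, j++
i=4 j=3: A[i]=19>B[j]=16 take 16, j++
i=4 j=4: A[i]=19<=B[j]=21 take 19, i++
i=5 j=4: A[i]=20<=B[j]=21 take 20, i++
i=6 j=4: A[i]=21<=B[j]=21 take 21, i++
i=7 j=4: A[i]=23>B[j]=21 take 21, j++
i=7 j=5: A[i]=23<=B[j]=24 take 23, i++
i=8 j=5: A[i]=28>B[j]=24 take 24, j++
i=8 j=6: A[i]=28<=B[j]=34 take 28, i++
i=9 j=6: A[i]=30<=B[j]=34 take 30, i++
i=10 j=6: A[i]=34<=B[j]=34 take 34, i++
i=11 j=6: A[i]=36>B[j]=34 take 34, j++
i=11 j=7: A[i]=36<=B[j]=36 take 36, i++
i=12 j=7: A done, take B[j]=36, j++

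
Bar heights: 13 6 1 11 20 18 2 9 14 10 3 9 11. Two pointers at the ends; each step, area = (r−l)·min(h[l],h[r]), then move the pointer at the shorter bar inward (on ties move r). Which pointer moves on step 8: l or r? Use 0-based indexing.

l

[0,12] min(13,11)*12=132 best=132 * → r--
[0,11] min(13,9)*11=99 best=132 → r--
[0,10] min(13,3)*10=30 best=132 → r--
[0,9] min(13,10)*9=90 best=132 → r--
[0,8] min(13,14)*8=104 best=132 → l++
[1,8] min(6,14)*7=42 best=132 → l++
[2,8] min(1,14)*6=6 best=132 → l++
[3,8] min(11,14)*5=55 best=132 → l++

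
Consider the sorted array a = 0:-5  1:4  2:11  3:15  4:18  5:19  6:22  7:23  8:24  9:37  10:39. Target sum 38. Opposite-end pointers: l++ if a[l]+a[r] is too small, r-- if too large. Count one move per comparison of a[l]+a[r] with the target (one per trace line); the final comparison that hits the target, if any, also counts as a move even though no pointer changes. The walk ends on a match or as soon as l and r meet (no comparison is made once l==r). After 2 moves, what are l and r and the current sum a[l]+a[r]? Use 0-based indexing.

l=1, r=9, sum=41

[0,10] -5+39=34 <38 → l++
[1,10] 4+39=43 >38 → r--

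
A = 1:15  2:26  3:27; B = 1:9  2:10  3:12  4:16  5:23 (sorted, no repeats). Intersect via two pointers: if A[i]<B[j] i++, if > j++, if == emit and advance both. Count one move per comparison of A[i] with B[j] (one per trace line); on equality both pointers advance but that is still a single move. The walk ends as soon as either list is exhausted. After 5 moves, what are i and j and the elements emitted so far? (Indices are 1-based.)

i=2, j=5, emitted=[]

[i=1,j=1] 15>9 → j++
[i=1,j=2] 15>10 → j++
[i=1,j=3] 15>12 → j++
[i=1,j=4] 15<16 → i++
[i=2,j=4] 26>16 → j++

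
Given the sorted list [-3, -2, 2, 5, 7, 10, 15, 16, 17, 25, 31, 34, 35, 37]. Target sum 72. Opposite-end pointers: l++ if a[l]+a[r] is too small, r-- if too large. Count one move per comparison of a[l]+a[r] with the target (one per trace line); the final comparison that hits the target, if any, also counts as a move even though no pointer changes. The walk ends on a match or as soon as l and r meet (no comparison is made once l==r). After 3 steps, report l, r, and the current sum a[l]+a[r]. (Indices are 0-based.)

l=0 r=13: -3+37=34 <72, l++
l=1 r=13: -2+37=35 <72, l++
l=2 r=13: 2+37=39 <72, l++

l=3, r=13, sum=42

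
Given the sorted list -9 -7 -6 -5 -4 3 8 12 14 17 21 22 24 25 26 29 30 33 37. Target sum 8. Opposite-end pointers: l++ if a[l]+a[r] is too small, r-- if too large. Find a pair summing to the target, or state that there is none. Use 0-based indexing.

(-9, 17)

[0,18] -9+37=28 >8 → r--
[0,17] -9+33=24 >8 → r--
[0,16] -9+30=21 >8 → r--
[0,15] -9+29=20 >8 → r--
[0,14] -9+26=17 >8 → r--
[0,13] -9+25=16 >8 → r--
[0,12] -9+24=15 >8 → r--
[0,11] -9+22=13 >8 → r--
[0,10] -9+21=12 >8 → r--
[0,9] -9+17=8 → found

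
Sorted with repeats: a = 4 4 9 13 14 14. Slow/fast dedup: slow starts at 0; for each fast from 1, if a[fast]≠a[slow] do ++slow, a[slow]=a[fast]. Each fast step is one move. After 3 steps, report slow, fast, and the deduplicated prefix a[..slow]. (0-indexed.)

slow=0 fast=1: a[fast]=4=a[slow] dup, fast++
slow=0 fast=2: a[fast]=9≠a[slow]=4 write a[1]=9, slow++,fast++
slow=1 fast=3: a[fast]=13≠a[slow]=9 write a[2]=13, slow++,fast++

slow=2, fast=4, prefix=[4, 9, 13]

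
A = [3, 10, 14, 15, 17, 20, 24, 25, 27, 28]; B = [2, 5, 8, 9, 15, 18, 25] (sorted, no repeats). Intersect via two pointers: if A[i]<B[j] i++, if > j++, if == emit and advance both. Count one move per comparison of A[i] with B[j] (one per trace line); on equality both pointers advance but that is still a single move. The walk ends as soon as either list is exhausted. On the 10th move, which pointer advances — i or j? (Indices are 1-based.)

i=1 j=1: 3>2, j++
i=1 j=2: 3<5, i++
i=2 j=2: 10>5, j++
i=2 j=3: 10>8, j++
i=2 j=4: 10>9, j++
i=2 j=5: 10<15, i++
i=3 j=5: 14<15, i++
i=4 j=5: 15==15 emit, i++,j++
i=5 j=6: 17<18, i++
i=6 j=6: 20>18, j++

j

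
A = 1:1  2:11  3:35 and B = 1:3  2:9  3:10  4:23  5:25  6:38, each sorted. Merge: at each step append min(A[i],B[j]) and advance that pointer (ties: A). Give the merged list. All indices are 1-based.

[1, 3, 9, 10, 11, 23, 25, 35, 38]

[i=1,j=1] A[i]=1<=B[j]=3 take 1 → i++
[i=2,j=1] A[i]=11>B[j]=3 take 3 → j++
[i=2,j=2] A[i]=11>B[j]=9 take 9 → j++
[i=2,j=3] A[i]=11>B[j]=10 take 10 → j++
[i=2,j=4] A[i]=11<=B[j]=23 take 11 → i++
[i=3,j=4] A[i]=35>B[j]=23 take 23 → j++
[i=3,j=5] A[i]=35>B[j]=25 take 25 → j++
[i=3,j=6] A[i]=35<=B[j]=38 take 35 → i++
[i=4,j=6] A done, take B[j]=38 → j++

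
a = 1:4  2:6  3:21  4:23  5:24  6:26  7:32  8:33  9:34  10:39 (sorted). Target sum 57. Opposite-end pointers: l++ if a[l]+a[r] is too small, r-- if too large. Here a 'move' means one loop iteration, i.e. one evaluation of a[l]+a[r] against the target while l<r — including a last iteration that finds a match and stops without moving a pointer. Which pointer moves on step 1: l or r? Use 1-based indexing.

l

[1,10] 4+39=43 <57 → l++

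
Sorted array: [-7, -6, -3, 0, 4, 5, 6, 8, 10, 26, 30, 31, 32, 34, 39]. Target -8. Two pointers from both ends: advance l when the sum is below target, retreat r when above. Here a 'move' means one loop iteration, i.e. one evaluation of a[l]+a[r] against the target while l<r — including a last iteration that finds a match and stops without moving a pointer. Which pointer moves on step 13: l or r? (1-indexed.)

l

l=1 r=15: -7+39=32 >-8, r--
l=1 r=14: -7+34=27 >-8, r--
l=1 r=13: -7+32=25 >-8, r--
l=1 r=12: -7+31=24 >-8, r--
l=1 r=11: -7+30=23 >-8, r--
l=1 r=10: -7+26=19 >-8, r--
l=1 r=9: -7+10=3 >-8, r--
l=1 r=8: -7+8=1 >-8, r--
l=1 r=7: -7+6=-1 >-8, r--
l=1 r=6: -7+5=-2 >-8, r--
l=1 r=5: -7+4=-3 >-8, r--
l=1 r=4: -7+0=-7 >-8, r--
l=1 r=3: -7+-3=-10 <-8, l++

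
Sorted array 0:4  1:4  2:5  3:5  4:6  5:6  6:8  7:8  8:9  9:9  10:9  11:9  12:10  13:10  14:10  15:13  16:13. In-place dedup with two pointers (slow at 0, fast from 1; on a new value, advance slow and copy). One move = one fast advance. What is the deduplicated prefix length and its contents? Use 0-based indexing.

(s=0,f=1) a[fast]=4=a[slow] dup → fast++
(s=0,f=2) a[fast]=5≠a[slow]=4 write a[1]=5 → slow++,fast++
(s=1,f=3) a[fast]=5=a[slow] dup → fast++
(s=1,f=4) a[fast]=6≠a[slow]=5 write a[2]=6 → slow++,fast++
(s=2,f=5) a[fast]=6=a[slow] dup → fast++
(s=2,f=6) a[fast]=8≠a[slow]=6 write a[3]=8 → slow++,fast++
(s=3,f=7) a[fast]=8=a[slow] dup → fast++
(s=3,f=8) a[fast]=9≠a[slow]=8 write a[4]=9 → slow++,fast++
(s=4,f=9) a[fast]=9=a[slow] dup → fast++
(s=4,f=10) a[fast]=9=a[slow] dup → fast++
(s=4,f=11) a[fast]=9=a[slow] dup → fast++
(s=4,f=12) a[fast]=10≠a[slow]=9 write a[5]=10 → slow++,fast++
(s=5,f=13) a[fast]=10=a[slow] dup → fast++
(s=5,f=14) a[fast]=10=a[slow] dup → fast++
(s=5,f=15) a[fast]=13≠a[slow]=10 write a[6]=13 → slow++,fast++
(s=6,f=16) a[fast]=13=a[slow] dup → fast++

length 7; prefix = [4, 5, 6, 8, 9, 10, 13]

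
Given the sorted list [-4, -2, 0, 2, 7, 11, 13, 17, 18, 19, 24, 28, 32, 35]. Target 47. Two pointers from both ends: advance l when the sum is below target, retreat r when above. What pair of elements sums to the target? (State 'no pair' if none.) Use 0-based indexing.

(19, 28)

l=0 r=13: -4+35=31 <47, l++
l=1 r=13: -2+35=33 <47, l++
l=2 r=13: 0+35=35 <47, l++
l=3 r=13: 2+35=37 <47, l++
l=4 r=13: 7+35=42 <47, l++
l=5 r=13: 11+35=46 <47, l++
l=6 r=13: 13+35=48 >47, r--
l=6 r=12: 13+32=45 <47, l++
l=7 r=12: 17+32=49 >47, r--
l=7 r=11: 17+28=45 <47, l++
l=8 r=11: 18+28=46 <47, l++
l=9 r=11: 19+28=47, found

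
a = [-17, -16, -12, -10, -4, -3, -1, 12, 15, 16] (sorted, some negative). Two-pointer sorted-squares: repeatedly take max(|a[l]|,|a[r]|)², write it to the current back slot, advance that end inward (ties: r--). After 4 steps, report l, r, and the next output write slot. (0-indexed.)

[0,9] |-17|>|16| out[9]=289 → l++
[1,9] |-16|<=|16| out[8]=256 → r--
[1,8] |-16|>|15| out[7]=256 → l++
[2,8] |-12|<=|15| out[6]=225 → r--

l=2, r=7, next write slot=5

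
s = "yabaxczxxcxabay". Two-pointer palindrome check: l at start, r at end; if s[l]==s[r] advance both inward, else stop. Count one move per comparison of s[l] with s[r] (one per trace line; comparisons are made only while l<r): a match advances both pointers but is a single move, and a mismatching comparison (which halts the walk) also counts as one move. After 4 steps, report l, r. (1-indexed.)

[1,15] 'y'=='y' → l++,r--
[2,14] 'a'=='a' → l++,r--
[3,13] 'b'=='b' → l++,r--
[4,12] 'a'=='a' → l++,r--

l=5, r=11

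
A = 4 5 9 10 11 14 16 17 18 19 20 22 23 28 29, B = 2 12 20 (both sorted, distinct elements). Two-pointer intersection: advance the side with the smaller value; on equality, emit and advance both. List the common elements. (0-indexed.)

intersection = [20]

i=0 j=0: 4>2, j++
i=0 j=1: 4<12, i++
i=1 j=1: 5<12, i++
i=2 j=1: 9<12, i++
i=3 j=1: 10<12, i++
i=4 j=1: 11<12, i++
i=5 j=1: 14>12, j++
i=5 j=2: 14<20, i++
i=6 j=2: 16<20, i++
i=7 j=2: 17<20, i++
i=8 j=2: 18<20, i++
i=9 j=2: 19<20, i++
i=10 j=2: 20==20 emit, i++,j++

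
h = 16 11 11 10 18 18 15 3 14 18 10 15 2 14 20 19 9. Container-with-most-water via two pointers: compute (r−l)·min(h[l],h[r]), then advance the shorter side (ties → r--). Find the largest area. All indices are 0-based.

[0,16] min(16,9)*16=144 best=144 * → r--
[0,15] min(16,19)*15=240 best=240 * → l++
[1,15] min(11,19)*14=154 best=240 → l++
[2,15] min(11,19)*13=143 best=240 → l++
[3,15] min(10,19)*12=120 best=240 → l++
[4,15] min(18,19)*11=198 best=240 → l++
[5,15] min(18,19)*10=180 best=240 → l++
[6,15] min(15,19)*9=135 best=240 → l++
[7,15] min(3,19)*8=24 best=240 → l++
[8,15] min(14,19)*7=98 best=240 → l++
[9,15] min(18,19)*6=108 best=240 → l++
[10,15] min(10,19)*5=50 best=240 → l++
[11,15] min(15,19)*4=60 best=240 → l++
[12,15] min(2,19)*3=6 best=240 → l++
[13,15] min(14,19)*2=28 best=240 → l++
[14,15] min(20,19)*1=19 best=240 → r--

max area = 240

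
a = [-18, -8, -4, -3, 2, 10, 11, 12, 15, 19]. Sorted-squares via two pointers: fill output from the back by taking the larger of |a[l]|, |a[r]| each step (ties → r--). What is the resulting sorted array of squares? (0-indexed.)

[0,9] |-18|<=|19| out[9]=361 → r--
[0,8] |-18|>|15| out[8]=324 → l++
[1,8] |-8|<=|15| out[7]=225 → r--
[1,7] |-8|<=|12| out[6]=144 → r--
[1,6] |-8|<=|11| out[5]=121 → r--
[1,5] |-8|<=|10| out[4]=100 → r--
[1,4] |-8|>|2| out[3]=64 → l++
[2,4] |-4|>|2| out[2]=16 → l++
[3,4] |-3|>|2| out[1]=9 → l++
[4,4] |2|<=|2| out[0]=4 → r--

[4, 9, 16, 64, 100, 121, 144, 225, 324, 361]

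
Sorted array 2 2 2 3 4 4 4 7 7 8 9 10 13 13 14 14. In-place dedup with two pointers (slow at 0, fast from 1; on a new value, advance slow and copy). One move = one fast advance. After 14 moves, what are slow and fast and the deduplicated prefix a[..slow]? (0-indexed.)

slow=8, fast=15, prefix=[2, 3, 4, 7, 8, 9, 10, 13, 14]

slow=0 fast=1: a[fast]=2=a[slow] dup, fast++
slow=0 fast=2: a[fast]=2=a[slow] dup, fast++
slow=0 fast=3: a[fast]=3≠a[slow]=2 write a[1]=3, slow++,fast++
slow=1 fast=4: a[fast]=4≠a[slow]=3 write a[2]=4, slow++,fast++
slow=2 fast=5: a[fast]=4=a[slow] dup, fast++
slow=2 fast=6: a[fast]=4=a[slow] dup, fast++
slow=2 fast=7: a[fast]=7≠a[slow]=4 write a[3]=7, slow++,fast++
slow=3 fast=8: a[fast]=7=a[slow] dup, fast++
slow=3 fast=9: a[fast]=8≠a[slow]=7 write a[4]=8, slow++,fast++
slow=4 fast=10: a[fast]=9≠a[slow]=8 write a[5]=9, slow++,fast++
slow=5 fast=11: a[fast]=10≠a[slow]=9 write a[6]=10, slow++,fast++
slow=6 fast=12: a[fast]=13≠a[slow]=10 write a[7]=13, slow++,fast++
slow=7 fast=13: a[fast]=13=a[slow] dup, fast++
slow=7 fast=14: a[fast]=14≠a[slow]=13 write a[8]=14, slow++,fast++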